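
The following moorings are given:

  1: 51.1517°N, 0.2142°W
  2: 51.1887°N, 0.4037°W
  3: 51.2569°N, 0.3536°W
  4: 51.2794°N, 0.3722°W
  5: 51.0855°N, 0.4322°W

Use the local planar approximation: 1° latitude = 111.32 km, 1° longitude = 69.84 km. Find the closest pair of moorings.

3 and 4

Pairwise distances:
1–2: √((0.0370·111.32)² + (-0.1895·69.84)²) = √(16.964843 + 175.156755) = 13.8608 km
1–3: √((0.1052·111.32)² + (-0.1394·69.84)²) = √(137.144336 + 94.783777) = 15.2292 km
1–4: √((0.1277·111.32)² + (-0.1580·69.84)²) = √(202.082260 + 121.765045) = 17.9958 km
1–5: √((-0.0662·111.32)² + (-0.2180·69.84)²) = √(54.307821 + 231.804279) = 16.9148 km
2–3: √((0.0682·111.32)² + (0.0501·69.84)²) = √(57.638828 + 12.242889) = 8.3595 km
2–4: √((0.0907·111.32)² + (0.0315·69.84)²) = √(101.943836 + 4.839824) = 10.3336 km
2–5: √((-0.1032·111.32)² + (-0.0285·69.84)²) = √(131.979291 + 3.961851) = 11.6594 km
3–4: √((0.0225·111.32)² + (-0.0186·69.84)²) = √(6.273522 + 1.687463) = 2.8215 km
3–5: √((-0.1714·111.32)² + (-0.0786·69.84)²) = √(364.055864 + 30.133776) = 19.8542 km
4–5: √((-0.1939·111.32)² + (-0.0600·69.84)²) = √(465.909980 + 17.559452) = 21.9879 km
Closest pair: 3–4 at 2.8215 km.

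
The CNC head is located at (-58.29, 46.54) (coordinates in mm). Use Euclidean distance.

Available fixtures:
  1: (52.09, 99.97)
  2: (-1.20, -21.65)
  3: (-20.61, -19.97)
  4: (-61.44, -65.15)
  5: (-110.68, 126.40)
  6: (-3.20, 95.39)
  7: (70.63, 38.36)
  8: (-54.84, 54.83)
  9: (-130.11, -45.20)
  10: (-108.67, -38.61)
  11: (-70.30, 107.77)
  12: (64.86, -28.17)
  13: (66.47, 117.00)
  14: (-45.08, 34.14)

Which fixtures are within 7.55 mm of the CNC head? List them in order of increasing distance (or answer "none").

none

Distances from (-58.29, 46.54):
1: 122.63 mm
2: 88.93 mm
3: 76.44 mm
4: 111.73 mm
5: 95.51 mm
6: 73.63 mm
7: 129.18 mm
8: 8.98 mm
9: 116.51 mm
10: 98.94 mm
11: 62.40 mm
12: 144.04 mm
13: 143.28 mm
14: 18.12 mm
Threshold 7.55 mm: none within range.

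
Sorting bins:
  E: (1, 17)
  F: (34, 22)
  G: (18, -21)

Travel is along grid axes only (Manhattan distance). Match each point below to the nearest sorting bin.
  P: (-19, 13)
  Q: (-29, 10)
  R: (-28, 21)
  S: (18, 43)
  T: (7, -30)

P→E; Q→E; R→E; S→F; T→G

P at (-19, 13):
  E: 24
  F: 62
  G: 71
  → nearest: E (24)
Q at (-29, 10):
  E: 37
  F: 75
  G: 78
  → nearest: E (37)
R at (-28, 21):
  E: 33
  F: 63
  G: 88
  → nearest: E (33)
S at (18, 43):
  E: 43
  F: 37
  G: 64
  → nearest: F (37)
T at (7, -30):
  E: 53
  F: 79
  G: 20
  → nearest: G (20)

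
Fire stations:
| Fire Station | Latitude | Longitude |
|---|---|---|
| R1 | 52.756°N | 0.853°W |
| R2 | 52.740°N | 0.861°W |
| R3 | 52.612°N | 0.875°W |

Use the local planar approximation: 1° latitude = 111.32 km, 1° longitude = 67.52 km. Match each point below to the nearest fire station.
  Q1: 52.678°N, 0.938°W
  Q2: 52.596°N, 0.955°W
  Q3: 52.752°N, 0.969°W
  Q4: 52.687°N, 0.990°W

Q1 at 52.678°N, 0.938°W:
  R1: 10.408 km
  R2: 8.641 km
  R3: 8.490 km
  → nearest: R3 (8.490 km)
Q2 at 52.596°N, 0.955°W:
  R1: 19.096 km
  R2: 17.241 km
  R3: 5.688 km
  → nearest: R3 (5.688 km)
Q3 at 52.752°N, 0.969°W:
  R1: 7.845 km
  R2: 7.414 km
  R3: 16.828 km
  → nearest: R2 (7.414 km)
Q4 at 52.687°N, 0.990°W:
  R1: 12.024 km
  R2: 10.520 km
  R3: 11.402 km
  → nearest: R2 (10.520 km)

Q1→R3; Q2→R3; Q3→R2; Q4→R2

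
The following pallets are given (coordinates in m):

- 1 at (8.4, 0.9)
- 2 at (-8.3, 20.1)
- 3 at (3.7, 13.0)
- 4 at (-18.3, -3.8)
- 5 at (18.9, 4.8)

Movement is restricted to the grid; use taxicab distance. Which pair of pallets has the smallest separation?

Pairwise distances:
1–2: |-16.7| + |19.2| = 16.7 + 19.2 = 35.9 m
1–3: |-4.7| + |12.1| = 4.7 + 12.1 = 16.8 m
1–4: |-26.7| + |-4.7| = 26.7 + 4.7 = 31.4 m
1–5: |10.5| + |3.9| = 10.5 + 3.9 = 14.4 m
2–3: |12.0| + |-7.1| = 12.0 + 7.1 = 19.1 m
2–4: |-10.0| + |-23.9| = 10.0 + 23.9 = 33.9 m
2–5: |27.2| + |-15.3| = 27.2 + 15.3 = 42.5 m
3–4: |-22.0| + |-16.8| = 22.0 + 16.8 = 38.8 m
3–5: |15.2| + |-8.2| = 15.2 + 8.2 = 23.4 m
4–5: |37.2| + |8.6| = 37.2 + 8.6 = 45.8 m
Closest pair: 1–5 at 14.4 m.

1 and 5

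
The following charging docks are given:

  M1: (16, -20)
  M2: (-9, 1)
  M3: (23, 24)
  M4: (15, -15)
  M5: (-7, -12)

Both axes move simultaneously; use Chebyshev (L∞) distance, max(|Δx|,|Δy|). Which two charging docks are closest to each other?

Pairwise distances:
M1–M4: 5
M2–M5: 13
M4–M5: 22
M1–M5: 23
M2–M4: 24
M1–M2: 25
M2–M3: 32
M3–M5: 36
M3–M4: 39
M1–M3: 44
Closest pair: M1–M4 at 5.

M1 and M4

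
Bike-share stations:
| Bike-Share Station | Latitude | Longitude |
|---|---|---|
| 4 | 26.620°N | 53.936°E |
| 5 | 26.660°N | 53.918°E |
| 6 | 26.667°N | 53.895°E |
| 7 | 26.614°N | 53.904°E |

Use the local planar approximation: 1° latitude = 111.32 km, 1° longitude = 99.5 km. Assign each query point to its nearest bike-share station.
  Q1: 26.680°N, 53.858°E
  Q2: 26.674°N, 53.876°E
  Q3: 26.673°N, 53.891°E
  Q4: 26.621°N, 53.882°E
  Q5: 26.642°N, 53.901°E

Q1 at 26.680°N, 53.858°E:
  4: 10.239 km
  5: 6.372 km
  6: 3.956 km
  7: 8.656 km
  → nearest: 6 (3.956 km)
Q2 at 26.674°N, 53.876°E:
  4: 8.472 km
  5: 4.460 km
  6: 2.045 km
  7: 7.237 km
  → nearest: 6 (2.045 km)
Q3 at 26.673°N, 53.891°E:
  4: 7.407 km
  5: 3.051 km
  6: 0.778 km
  7: 6.694 km
  → nearest: 6 (0.778 km)
Q4 at 26.621°N, 53.882°E:
  4: 5.374 km
  5: 5.628 km
  6: 5.282 km
  7: 2.324 km
  → nearest: 7 (2.324 km)
Q5 at 26.642°N, 53.901°E:
  4: 4.257 km
  5: 2.622 km
  6: 2.846 km
  7: 3.131 km
  → nearest: 5 (2.622 km)

Q1→6; Q2→6; Q3→6; Q4→7; Q5→5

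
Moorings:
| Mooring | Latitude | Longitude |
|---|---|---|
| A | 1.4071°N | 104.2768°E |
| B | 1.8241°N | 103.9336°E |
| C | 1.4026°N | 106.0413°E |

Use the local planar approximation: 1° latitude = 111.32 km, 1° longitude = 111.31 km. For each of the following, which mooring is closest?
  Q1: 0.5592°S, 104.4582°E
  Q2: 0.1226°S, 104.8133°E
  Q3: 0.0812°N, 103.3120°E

Q1→A; Q2→A; Q3→A

Q1 at 0.5592°S, 104.4582°E:
  A: √((1.9663·111.32)² + (-0.1814·111.31)²) = √(47912.182437 + 407.702084) = 219.8178 km
  B: √((2.3833·111.32)² + (-0.5246·111.31)²) = √(70388.842134 + 3409.768843) = 271.6590 km
  C: √((1.9618·111.32)² + (1.5831·111.31)²) = √(47693.133351 + 31051.677237) = 280.6151 km
  → nearest: A (219.8178 km)
Q2 at 0.1226°S, 104.8133°E:
  A: √((1.5297·111.32)² + (-0.5365·111.31)²) = √(28997.391273 + 3566.217428) = 180.4539 km
  B: √((1.9467·111.32)² + (-0.8797·111.31)²) = √(46961.769554 + 9588.210267) = 237.8024 km
  C: √((1.5252·111.32)² + (1.2280·111.31)²) = √(28827.035872 + 18683.795240) = 217.9698 km
  → nearest: A (180.4539 km)
Q3 at 0.0812°N, 103.3120°E:
  A: √((1.3259·111.32)² + (0.9648·111.31)²) = √(21785.520298 + 11533.017608) = 182.5337 km
  B: √((1.7429·111.32)² + (0.6216·111.31)²) = √(37643.616049 + 4787.297061) = 205.9877 km
  C: √((1.3214·111.32)² + (2.7293·111.31)²) = √(21637.894565 + 92293.457513) = 337.5372 km
  → nearest: A (182.5337 km)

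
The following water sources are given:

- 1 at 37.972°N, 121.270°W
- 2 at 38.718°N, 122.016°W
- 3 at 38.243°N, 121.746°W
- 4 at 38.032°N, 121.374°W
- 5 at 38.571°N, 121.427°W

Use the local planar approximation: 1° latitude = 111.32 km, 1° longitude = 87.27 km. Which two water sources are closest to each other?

Pairwise distances:
1–4: 11.269 km
3–4: 40.071 km
3–5: 45.915 km
1–3: 51.339 km
2–5: 53.944 km
2–3: 57.889 km
4–5: 60.179 km
1–5: 68.074 km
2–4: 94.714 km
1–2: 105.522 km
Closest pair: 1–4 at 11.269 km.

1 and 4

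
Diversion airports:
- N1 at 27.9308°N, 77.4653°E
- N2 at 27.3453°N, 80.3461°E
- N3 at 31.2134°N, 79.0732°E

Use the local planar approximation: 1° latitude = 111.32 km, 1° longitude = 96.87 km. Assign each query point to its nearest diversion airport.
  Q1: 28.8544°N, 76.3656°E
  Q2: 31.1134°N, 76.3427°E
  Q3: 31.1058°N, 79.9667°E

Q1→N1; Q2→N3; Q3→N3

Q1 at 28.8544°N, 76.3656°E:
  N1: 148.0512 km
  N2: 420.5973 km
  N3: 371.1527 km
  → nearest: N1 (148.0512 km)
Q2 at 31.1134°N, 76.3427°E:
  N1: 370.6009 km
  N2: 571.2678 km
  N3: 264.7377 km
  → nearest: N3 (264.7377 km)
Q3 at 31.1058°N, 79.9667°E:
  N1: 428.5265 km
  N2: 420.2291 km
  N3: 87.3782 km
  → nearest: N3 (87.3782 km)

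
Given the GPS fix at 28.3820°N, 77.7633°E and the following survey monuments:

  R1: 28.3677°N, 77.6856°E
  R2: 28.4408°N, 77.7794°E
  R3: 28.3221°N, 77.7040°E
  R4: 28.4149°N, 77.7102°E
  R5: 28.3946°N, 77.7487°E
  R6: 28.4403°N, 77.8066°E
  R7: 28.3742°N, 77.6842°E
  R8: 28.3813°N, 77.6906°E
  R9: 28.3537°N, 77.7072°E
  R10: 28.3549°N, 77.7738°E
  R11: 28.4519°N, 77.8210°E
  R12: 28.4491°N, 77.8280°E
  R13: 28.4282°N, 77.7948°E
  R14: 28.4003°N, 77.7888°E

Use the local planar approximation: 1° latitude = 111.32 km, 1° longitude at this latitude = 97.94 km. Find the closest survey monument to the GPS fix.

Distances from 28.3820°N, 77.7633°E:
R1: √((-0.0143·111.32)² + (-0.0777·97.94)²) = √(2.534069 + 57.911156) = 7.7747 km
R2: √((0.0588·111.32)² + (0.0161·97.94)²) = √(42.845089 + 2.486405) = 6.7329 km
R3: √((-0.0599·111.32)² + (-0.0593·97.94)²) = √(44.463131 + 33.731029) = 8.8427 km
R4: √((0.0329·111.32)² + (-0.0531·97.94)²) = √(13.413379 + 27.046386) = 6.3608 km
R5: √((0.0126·111.32)² + (-0.0146·97.94)²) = √(1.967377 + 2.044683) = 2.0030 km
R6: √((0.0583·111.32)² + (0.0433·97.94)²) = √(42.119529 + 17.984402) = 7.7527 km
R7: √((-0.0078·111.32)² + (-0.0791·97.94)²) = √(0.753938 + 60.016846) = 7.7956 km
R8: √((-0.0007·111.32)² + (-0.0727·97.94)²) = √(0.006072 + 50.697789) = 7.1207 km
R9: √((-0.0283·111.32)² + (-0.0561·97.94)²) = √(9.924743 + 30.188805) = 6.3335 km
R10: √((-0.0271·111.32)² + (0.0105·97.94)²) = √(9.100913 + 1.057545) = 3.1872 km
R11: √((0.0699·111.32)² + (0.0577·97.94)²) = √(60.548132 + 31.935361) = 9.6168 km
R12: √((0.0671·111.32)² + (0.0647·97.94)²) = √(55.794506 + 40.153995) = 9.7953 km
R13: √((0.0462·111.32)² + (0.0315·97.94)²) = √(26.450284 + 9.517904) = 5.9973 km
R14: √((0.0183·111.32)² + (0.0255·97.94)²) = √(4.150005 + 6.237356) = 3.2229 km
Minimum: R5 at 2.0030 km.

R5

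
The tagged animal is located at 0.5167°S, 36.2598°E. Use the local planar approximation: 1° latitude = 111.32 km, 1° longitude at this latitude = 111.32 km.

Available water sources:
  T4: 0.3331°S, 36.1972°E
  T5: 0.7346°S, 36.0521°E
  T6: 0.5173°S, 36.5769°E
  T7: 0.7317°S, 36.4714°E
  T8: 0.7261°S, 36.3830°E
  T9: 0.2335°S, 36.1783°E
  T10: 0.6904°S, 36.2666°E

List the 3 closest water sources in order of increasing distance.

T10, T4, T8

Distances from 0.5167°S, 36.2598°E:
T4: √((0.1836·111.32)² + (-0.0626·111.32)²) = √(417.726232 + 48.561832) = 21.5937 km
T5: √((-0.2179·111.32)² + (-0.2077·111.32)²) = √(588.384002 + 534.588225) = 33.5108 km
T6: √((-0.0006·111.32)² + (0.3171·111.32)²) = √(0.004461 + 1246.059783) = 35.2996 km
T7: √((-0.2150·111.32)² + (0.2116·111.32)²) = √(572.826782 + 554.852723) = 33.5809 km
T8: √((-0.2094·111.32)² + (0.1232·111.32)²) = √(543.375121 + 188.090911) = 27.0456 km
T9: √((0.2832·111.32)² + (-0.0815·111.32)²) = √(993.877579 + 82.311708) = 32.8053 km
T10: √((-0.1737·111.32)² + (0.0068·111.32)²) = √(373.891879 + 0.573013) = 19.3511 km
Sorted: T10 (19.3511 km) < T4 (21.5937 km) < T8 (27.0456 km) < T9 (32.8053 km) < T5 (33.5108 km) < …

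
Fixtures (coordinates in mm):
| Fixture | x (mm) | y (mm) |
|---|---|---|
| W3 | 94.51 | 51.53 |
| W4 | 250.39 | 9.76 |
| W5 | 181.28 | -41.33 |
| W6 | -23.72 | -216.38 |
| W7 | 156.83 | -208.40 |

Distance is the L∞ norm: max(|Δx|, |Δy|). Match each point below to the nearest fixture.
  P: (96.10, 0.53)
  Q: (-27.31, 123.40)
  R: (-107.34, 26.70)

P→W3; Q→W3; R→W3

P at (96.10, 0.53):
  W3: max(|-1.59|, |51.00|) = 51.00 mm
  W4: max(|154.29|, |9.23|) = 154.29 mm
  W5: max(|85.18|, |-41.86|) = 85.18 mm
  W6: max(|-119.82|, |-216.91|) = 216.91 mm
  W7: max(|60.73|, |-208.93|) = 208.93 mm
  → nearest: W3 (51.00 mm)
Q at (-27.31, 123.40):
  W3: max(|121.82|, |-71.87|) = 121.82 mm
  W4: max(|277.70|, |-113.64|) = 277.70 mm
  W5: max(|208.59|, |-164.73|) = 208.59 mm
  W6: max(|3.59|, |-339.78|) = 339.78 mm
  W7: max(|184.14|, |-331.80|) = 331.80 mm
  → nearest: W3 (121.82 mm)
R at (-107.34, 26.70):
  W3: max(|201.85|, |24.83|) = 201.85 mm
  W4: max(|357.73|, |-16.94|) = 357.73 mm
  W5: max(|288.62|, |-68.03|) = 288.62 mm
  W6: max(|83.62|, |-243.08|) = 243.08 mm
  W7: max(|264.17|, |-235.10|) = 264.17 mm
  → nearest: W3 (201.85 mm)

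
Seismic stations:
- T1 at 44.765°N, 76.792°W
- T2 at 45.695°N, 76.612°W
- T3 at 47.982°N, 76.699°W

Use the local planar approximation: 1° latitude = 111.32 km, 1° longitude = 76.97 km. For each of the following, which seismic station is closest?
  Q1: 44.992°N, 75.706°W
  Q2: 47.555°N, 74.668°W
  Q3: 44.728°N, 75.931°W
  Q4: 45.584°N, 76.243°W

Q1→T1; Q2→T3; Q3→T1; Q4→T2

Q1 at 44.992°N, 75.706°W:
  T1: √((-0.227·111.32)² + (-1.086·76.97)²) = √(638.55471 + 6987.19114) = 87.326 km
  T2: √((0.703·111.32)² + (-0.906·76.97)²) = √(6124.30830 + 4862.94512) = 104.820 km
  T3: √((2.990·111.32)² + (-0.993·76.97)²) = √(110786.99227 + 5841.72986) = 341.509 km
  → nearest: T1 (87.326 km)
Q2 at 47.555°N, 74.668°W:
  T1: √((-2.790·111.32)² + (-2.124·76.97)²) = √(96461.67566 + 26727.10981) = 350.983 km
  T2: √((-1.860·111.32)² + (-1.944·76.97)²) = √(42871.85585 + 22389.04114) = 255.462 km
  T3: √((0.427·111.32)² + (-2.031·76.97)²) = √(2259.44693 + 24437.84016) = 163.393 km
  → nearest: T3 (163.393 km)
Q3 at 44.728°N, 75.931°W:
  T1: √((0.037·111.32)² + (-0.861·76.97)²) = √(16.96484 + 4391.86797) = 66.399 km
  T2: √((0.967·111.32)² + (-0.681·76.97)²) = √(11587.75604 + 2747.49681) = 119.730 km
  T3: √((3.254·111.32)² + (-0.768·76.97)²) = √(131214.39808 + 3494.34204) = 367.027 km
  → nearest: T1 (66.399 km)
Q4 at 45.584°N, 76.243°W:
  T1: √((-0.819·111.32)² + (-0.549·76.97)²) = √(8312.16583 + 1785.61433) = 100.488 km
  T2: √((0.111·111.32)² + (-0.369·76.97)²) = √(152.68359 + 806.66963) = 30.973 km
  T3: √((2.398·111.32)² + (-0.456·76.97)²) = √(71259.82523 + 1231.89207) = 269.243 km
  → nearest: T2 (30.973 km)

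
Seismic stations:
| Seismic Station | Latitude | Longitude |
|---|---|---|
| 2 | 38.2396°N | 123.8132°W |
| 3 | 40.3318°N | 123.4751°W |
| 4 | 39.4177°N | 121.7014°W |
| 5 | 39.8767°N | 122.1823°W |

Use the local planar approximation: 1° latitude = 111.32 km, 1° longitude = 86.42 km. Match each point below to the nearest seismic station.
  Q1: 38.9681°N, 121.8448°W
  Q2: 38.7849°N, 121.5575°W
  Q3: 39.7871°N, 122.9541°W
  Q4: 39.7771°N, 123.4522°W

Q1→4; Q2→4; Q3→5; Q4→3

Q1 at 38.9681°N, 121.8448°W:
  2: √((-0.7285·111.32)² + (-1.9684·86.42)²) = √(6576.661775 + 28937.115429) = 188.4510 km
  3: √((1.3637·111.32)² + (-1.6303·86.42)²) = √(23045.390753 + 19850.140317) = 207.1124 km
  4: √((0.4496·111.32)² + (0.1434·86.42)²) = √(2504.949647 + 153.577229) = 51.5609 km
  5: √((0.9086·111.32)² + (-0.3375·86.42)²) = √(10230.382231 + 850.699306) = 105.2667 km
  → nearest: 4 (51.5609 km)
Q2 at 38.7849°N, 121.5575°W:
  2: √((-0.5453·111.32)² + (-2.2557·86.42)²) = √(3684.829442 + 38000.665555) = 204.1703 km
  3: √((1.5469·111.32)² + (-1.9176·86.42)²) = √(29653.152716 + 27462.784309) = 238.9894 km
  4: √((0.6328·111.32)² + (-0.1439·86.42)²) = √(4962.257951 + 154.650067) = 71.5326 km
  5: √((1.0918·111.32)² + (-0.6248·86.42)²) = √(14771.771303 + 2915.483351) = 132.9934 km
  → nearest: 4 (71.5326 km)
Q3 at 39.7871°N, 122.9541°W:
  2: √((-1.5475·111.32)² + (-0.8591·86.42)²) = √(29676.160463 + 5512.085710) = 187.5853 km
  3: √((0.5447·111.32)² + (-0.5210·86.42)²) = √(3676.724981 + 2027.234416) = 75.5246 km
  4: √((-0.3694·111.32)² + (1.2527·86.42)²) = √(1690.986645 + 11719.866880) = 115.8052 km
  5: √((0.0896·111.32)² + (0.7718·86.42)²) = √(99.486102 + 4448.750731) = 67.4406 km
  → nearest: 5 (67.4406 km)
Q4 at 39.7771°N, 123.4522°W:
  2: √((-1.5375·111.32)² + (-0.3610·86.42)²) = √(29293.862870 + 973.291494) = 173.9746 km
  3: √((0.5547·111.32)² + (-0.0229·86.42)²) = √(3812.964195 + 3.916512) = 61.7809 km
  4: √((-0.3594·111.32)² + (1.7508·86.42)²) = √(1600.672711 + 22892.941571) = 156.5044 km
  5: √((0.0996·111.32)² + (1.2699·86.42)²) = √(122.932035 + 12043.911908) = 110.3034 km
  → nearest: 3 (61.7809 km)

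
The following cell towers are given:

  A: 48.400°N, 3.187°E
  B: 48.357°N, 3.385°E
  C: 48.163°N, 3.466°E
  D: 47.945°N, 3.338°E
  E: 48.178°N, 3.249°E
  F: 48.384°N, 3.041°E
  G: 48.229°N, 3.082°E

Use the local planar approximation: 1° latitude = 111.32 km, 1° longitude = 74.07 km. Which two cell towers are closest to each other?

Pairwise distances:
A–B: √((-0.043·111.32)² + (0.198·74.07)²) = √(22.91307 + 215.08745) = 15.427 km
A–C: √((-0.237·111.32)² + (0.279·74.07)²) = √(696.05425 + 427.06413) = 33.513 km
A–D: √((-0.455·111.32)² + (0.151·74.07)²) = √(2565.48328 + 125.09461) = 51.871 km
A–E: √((-0.222·111.32)² + (0.062·74.07)²) = √(610.73435 + 21.08959) = 25.136 km
A–F: √((-0.016·111.32)² + (-0.146·74.07)²) = √(3.17239 + 116.94735) = 10.960 km
A–G: √((-0.171·111.32)² + (-0.105·74.07)²) = √(362.35864 + 60.48717) = 20.563 km
B–C: √((-0.194·111.32)² + (0.081·74.07)²) = √(466.39067 + 35.99604) = 22.414 km
B–D: √((-0.412·111.32)² + (-0.047·74.07)²) = √(2103.49182 + 12.11938) = 45.996 km
B–E: √((-0.179·111.32)² + (-0.136·74.07)²) = √(397.05663 + 101.47581) = 22.328 km
B–F: √((0.027·111.32)² + (-0.344·74.07)²) = √(9.03387 + 649.23448) = 25.657 km
B–G: √((-0.128·111.32)² + (-0.303·74.07)²) = √(203.03286 + 503.69768) = 26.584 km
C–D: √((-0.218·111.32)² + (-0.128·74.07)²) = √(588.92418 + 89.88860) = 26.054 km
C–E: √((0.015·111.32)² + (-0.217·74.07)²) = √(2.78823 + 258.34744) = 16.160 km
C–F: √((0.221·111.32)² + (-0.425·74.07)²) = √(605.24463 + 990.97466) = 39.953 km
C–G: √((0.066·111.32)² + (-0.384·74.07)²) = √(53.98017 + 808.99742) = 29.376 km
D–E: √((0.233·111.32)² + (-0.089·74.07)²) = √(672.75702 + 43.45750) = 26.762 km
D–F: √((0.439·111.32)² + (-0.297·74.07)²) = √(2388.22608 + 483.94676) = 53.593 km
D–G: √((0.284·111.32)² + (-0.256·74.07)²) = √(999.50064 + 359.55441) = 36.865 km
E–F: √((0.206·111.32)² + (-0.208·74.07)²) = √(525.87295 + 237.36209) = 27.627 km
E–G: √((0.051·111.32)² + (-0.167·74.07)²) = √(32.23196 + 153.00923) = 13.610 km
F–G: √((-0.155·111.32)² + (0.041·74.07)²) = √(297.72122 + 9.22258) = 17.520 km
Closest pair: A–F at 10.960 km.

A and F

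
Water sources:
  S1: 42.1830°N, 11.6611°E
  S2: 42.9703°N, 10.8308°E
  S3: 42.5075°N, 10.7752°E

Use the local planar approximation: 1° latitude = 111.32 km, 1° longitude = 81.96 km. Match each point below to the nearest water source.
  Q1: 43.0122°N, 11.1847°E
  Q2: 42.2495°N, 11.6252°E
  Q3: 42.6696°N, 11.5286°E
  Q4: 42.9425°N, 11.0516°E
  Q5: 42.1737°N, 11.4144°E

Q1 at 43.0122°N, 11.1847°E:
  S1: 100.2251 km
  S2: 29.3783 km
  S3: 65.4446 km
  → nearest: S2 (29.3783 km)
Q2 at 42.2495°N, 11.6252°E:
  S1: 7.9661 km
  S2: 103.3323 km
  S3: 75.3540 km
  → nearest: S1 (7.9661 km)
Q3 at 42.6696°N, 11.5286°E:
  S1: 55.2462 km
  S2: 66.2676 km
  S3: 64.3313 km
  → nearest: S1 (55.2462 km)
Q4 at 42.9425°N, 11.0516°E:
  S1: 98.2026 km
  S2: 18.3595 km
  S3: 53.4612 km
  → nearest: S2 (18.3595 km)
Q5 at 42.1737°N, 11.4144°E:
  S1: 20.2460 km
  S2: 100.7551 km
  S3: 64.2289 km
  → nearest: S1 (20.2460 km)

Q1→S2; Q2→S1; Q3→S1; Q4→S2; Q5→S1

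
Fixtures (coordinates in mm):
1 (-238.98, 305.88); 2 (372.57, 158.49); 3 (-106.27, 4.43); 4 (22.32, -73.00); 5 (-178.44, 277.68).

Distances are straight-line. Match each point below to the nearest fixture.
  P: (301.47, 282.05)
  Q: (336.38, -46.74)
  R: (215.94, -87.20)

P→2; Q→2; R→4

P at (301.47, 282.05):
  1: √((-540.45)² + (23.83)²) = √(292086.2025 + 567.8689) = 540.98 mm
  2: √((71.10)² + (-123.56)²) = √(5055.2100 + 15267.0736) = 142.56 mm
  3: √((-407.74)² + (-277.62)²) = √(166251.9076 + 77072.8644) = 493.28 mm
  4: √((-279.15)² + (-355.05)²) = √(77924.7225 + 126060.5025) = 451.65 mm
  5: √((-479.91)² + (-4.37)²) = √(230313.6081 + 19.0969) = 479.93 mm
  → nearest: 2 (142.56 mm)
Q at (336.38, -46.74):
  1: √((-575.36)² + (352.62)²) = √(331039.1296 + 124340.8644) = 674.82 mm
  2: √((36.19)² + (205.23)²) = √(1309.7161 + 42119.3529) = 208.40 mm
  3: √((-442.65)² + (51.17)²) = √(195939.0225 + 2618.3689) = 445.60 mm
  4: √((-314.06)² + (-26.26)²) = √(98633.6836 + 689.5876) = 315.16 mm
  5: √((-514.82)² + (324.42)²) = √(265039.6324 + 105248.3364) = 608.51 mm
  → nearest: 2 (208.40 mm)
R at (215.94, -87.20):
  1: √((-454.92)² + (393.08)²) = √(206952.2064 + 154511.8864) = 601.22 mm
  2: √((156.63)² + (245.69)²) = √(24532.9569 + 60363.5761) = 291.37 mm
  3: √((-322.21)² + (91.63)²) = √(103819.2841 + 8396.0569) = 334.99 mm
  4: √((-193.62)² + (14.20)²) = √(37488.7044 + 201.6400) = 194.14 mm
  5: √((-394.38)² + (364.88)²) = √(155535.5844 + 133137.4144) = 537.28 mm
  → nearest: 4 (194.14 mm)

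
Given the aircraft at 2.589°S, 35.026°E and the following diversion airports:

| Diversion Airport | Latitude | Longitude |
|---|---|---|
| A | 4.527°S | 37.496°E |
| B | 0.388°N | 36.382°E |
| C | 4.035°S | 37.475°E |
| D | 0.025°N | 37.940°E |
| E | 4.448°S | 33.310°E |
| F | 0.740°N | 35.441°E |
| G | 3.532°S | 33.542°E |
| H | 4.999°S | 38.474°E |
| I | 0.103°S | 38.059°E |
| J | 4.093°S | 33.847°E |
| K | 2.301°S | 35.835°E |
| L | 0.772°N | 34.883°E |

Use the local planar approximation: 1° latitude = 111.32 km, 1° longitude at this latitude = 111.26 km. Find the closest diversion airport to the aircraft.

Distances from 2.589°S, 35.026°E:
A: 349.378 km
B: 364.125 km
C: 316.471 km
D: 435.647 km
E: 281.562 km
F: 373.450 km
G: 195.655 km
H: 468.127 km
I: 436.417 km
J: 212.693 km
K: 95.549 km
L: 374.485 km
Minimum: K at 95.549 km.

K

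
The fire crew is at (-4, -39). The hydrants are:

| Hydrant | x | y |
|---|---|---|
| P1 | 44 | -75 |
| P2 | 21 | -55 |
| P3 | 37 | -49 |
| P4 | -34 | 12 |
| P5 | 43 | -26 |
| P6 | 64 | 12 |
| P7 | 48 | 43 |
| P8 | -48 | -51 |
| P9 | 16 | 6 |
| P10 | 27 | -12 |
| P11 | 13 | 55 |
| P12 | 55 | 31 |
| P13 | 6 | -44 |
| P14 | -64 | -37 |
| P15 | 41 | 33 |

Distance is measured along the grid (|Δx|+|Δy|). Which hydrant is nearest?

P13

Distances from (-4, -39):
P1: 84
P2: 41
P3: 51
P4: 81
P5: 60
P6: 119
P7: 134
P8: 56
P9: 65
P10: 58
P11: 111
P12: 129
P13: 15
P14: 62
P15: 117
Minimum: P13 at 15.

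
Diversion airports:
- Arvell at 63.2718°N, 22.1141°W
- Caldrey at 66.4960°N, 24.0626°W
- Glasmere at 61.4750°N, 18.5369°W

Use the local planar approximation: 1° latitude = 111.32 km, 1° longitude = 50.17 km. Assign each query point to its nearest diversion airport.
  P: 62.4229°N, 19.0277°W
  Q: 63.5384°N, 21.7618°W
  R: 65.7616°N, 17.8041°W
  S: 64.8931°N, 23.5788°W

P→Glasmere; Q→Arvell; R→Caldrey; S→Caldrey

P at 62.4229°N, 19.0277°W:
  Arvell: 181.4030 km
  Caldrey: 519.0324 km
  Glasmere: 108.3551 km
  → nearest: Glasmere (108.3551 km)
Q at 63.5384°N, 21.7618°W:
  Arvell: 34.5424 km
  Caldrey: 348.8887 km
  Glasmere: 280.9592 km
  → nearest: Arvell (34.5424 km)
R at 65.7616°N, 17.8041°W:
  Arvell: 351.5349 km
  Caldrey: 324.4575 km
  Glasmere: 478.5985 km
  → nearest: Caldrey (324.4575 km)
S at 64.8931°N, 23.5788°W:
  Arvell: 194.8693 km
  Caldrey: 180.0781 km
  Glasmere: 456.9105 km
  → nearest: Caldrey (180.0781 km)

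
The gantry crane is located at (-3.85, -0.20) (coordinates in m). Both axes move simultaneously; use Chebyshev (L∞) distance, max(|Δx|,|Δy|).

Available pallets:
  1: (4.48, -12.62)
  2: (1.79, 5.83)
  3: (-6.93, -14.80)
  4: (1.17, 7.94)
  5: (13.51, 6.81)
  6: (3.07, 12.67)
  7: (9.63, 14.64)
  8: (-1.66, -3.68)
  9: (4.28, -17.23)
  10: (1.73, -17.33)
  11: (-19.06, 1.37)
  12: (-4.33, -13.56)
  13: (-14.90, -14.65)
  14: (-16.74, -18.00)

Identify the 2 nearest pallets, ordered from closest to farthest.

Distances from (-3.85, -0.20):
1: 12.42 m
2: 6.03 m
3: 14.60 m
4: 8.14 m
5: 17.36 m
6: 12.87 m
7: 14.84 m
8: 3.48 m
9: 17.03 m
10: 17.13 m
11: 15.21 m
12: 13.36 m
13: 14.45 m
14: 17.80 m
Sorted: 8 (3.48 m) < 2 (6.03 m) < 4 (8.14 m) < 1 (12.42 m) < …

8, 2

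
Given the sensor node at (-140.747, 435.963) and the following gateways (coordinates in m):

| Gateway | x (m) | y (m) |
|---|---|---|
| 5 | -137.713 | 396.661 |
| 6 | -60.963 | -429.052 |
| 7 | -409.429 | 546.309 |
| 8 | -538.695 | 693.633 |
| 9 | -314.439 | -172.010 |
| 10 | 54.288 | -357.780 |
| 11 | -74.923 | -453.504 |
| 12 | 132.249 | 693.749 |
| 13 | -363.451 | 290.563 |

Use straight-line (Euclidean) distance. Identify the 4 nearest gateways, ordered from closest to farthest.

Distances from (-140.747, 435.963):
5: 39.419 m
6: 868.687 m
7: 290.459 m
8: 474.085 m
9: 632.297 m
10: 817.353 m
11: 891.899 m
12: 375.474 m
13: 265.967 m
Sorted: 5 (39.419 m) < 13 (265.967 m) < 7 (290.459 m) < 12 (375.474 m) < 8 (474.085 m) < 9 (632.297 m) < …

5, 13, 7, 12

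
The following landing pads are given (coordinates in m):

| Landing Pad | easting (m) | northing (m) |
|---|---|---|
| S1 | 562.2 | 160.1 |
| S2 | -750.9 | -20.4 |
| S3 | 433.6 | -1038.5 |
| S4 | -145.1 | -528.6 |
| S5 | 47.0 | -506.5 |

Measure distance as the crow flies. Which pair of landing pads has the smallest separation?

S4 and S5

Pairwise distances:
S1–S2: √((-1313.1)² + (-180.5)²) = √(1724231.610 + 32580.250) = 1325.4 m
S1–S3: √((-128.6)² + (-1198.6)²) = √(16537.960 + 1436641.960) = 1205.5 m
S1–S4: √((-707.3)² + (-688.7)²) = √(500273.290 + 474307.690) = 987.2 m
S1–S5: √((-515.2)² + (-666.6)²) = √(265431.040 + 444355.560) = 842.5 m
S2–S3: √((1184.5)² + (-1018.1)²) = √(1403040.250 + 1036527.610) = 1561.9 m
S2–S4: √((605.8)² + (-508.2)²) = √(366993.640 + 258267.240) = 790.7 m
S2–S5: √((797.9)² + (-486.1)²) = √(636644.410 + 236293.210) = 934.3 m
S3–S4: √((-578.7)² + (509.9)²) = √(334893.690 + 259998.010) = 771.3 m
S3–S5: √((-386.6)² + (532.0)²) = √(149459.560 + 283024.000) = 657.6 m
S4–S5: √((192.1)² + (22.1)²) = √(36902.410 + 488.410) = 193.4 m
Closest pair: S4–S5 at 193.4 m.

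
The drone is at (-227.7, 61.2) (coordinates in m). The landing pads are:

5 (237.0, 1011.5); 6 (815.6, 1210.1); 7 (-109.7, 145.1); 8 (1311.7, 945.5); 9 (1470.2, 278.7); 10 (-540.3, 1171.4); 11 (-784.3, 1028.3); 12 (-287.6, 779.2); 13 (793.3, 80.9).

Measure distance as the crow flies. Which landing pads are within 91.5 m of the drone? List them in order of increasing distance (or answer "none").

Distances from (-227.7, 61.2):
5: 1057.8 m
6: 1551.9 m
7: 144.8 m
8: 1775.3 m
9: 1711.8 m
10: 1153.4 m
11: 1115.8 m
12: 720.5 m
13: 1021.2 m
Threshold 91.5 m: none within range.

none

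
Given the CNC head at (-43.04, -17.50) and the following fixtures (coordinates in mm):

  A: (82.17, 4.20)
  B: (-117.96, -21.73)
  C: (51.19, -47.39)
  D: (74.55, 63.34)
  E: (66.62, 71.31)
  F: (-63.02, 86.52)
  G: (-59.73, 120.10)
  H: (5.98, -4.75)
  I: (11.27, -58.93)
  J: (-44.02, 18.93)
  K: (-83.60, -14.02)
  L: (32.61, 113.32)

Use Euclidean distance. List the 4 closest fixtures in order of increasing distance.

J, K, H, I

Distances from (-43.04, -17.50):
A: √((125.21)² + (21.70)²) = √(15677.5441 + 470.8900) = 127.08 mm
B: √((-74.92)² + (-4.23)²) = √(5613.0064 + 17.8929) = 75.04 mm
C: √((94.23)² + (-29.89)²) = √(8879.2929 + 893.4121) = 98.86 mm
D: √((117.59)² + (80.84)²) = √(13827.4081 + 6535.1056) = 142.70 mm
E: √((109.66)² + (88.81)²) = √(12025.3156 + 7887.2161) = 141.11 mm
F: √((-19.98)² + (104.02)²) = √(399.2004 + 10820.1604) = 105.92 mm
G: √((-16.69)² + (137.60)²) = √(278.5561 + 18933.7600) = 138.61 mm
H: √((49.02)² + (12.75)²) = √(2402.9604 + 162.5625) = 50.65 mm
I: √((54.31)² + (-41.43)²) = √(2949.5761 + 1716.4449) = 68.31 mm
J: √((-0.98)² + (36.43)²) = √(0.9604 + 1327.1449) = 36.44 mm
K: √((-40.56)² + (3.48)²) = √(1645.1136 + 12.1104) = 40.71 mm
L: √((75.65)² + (130.82)²) = √(5722.9225 + 17113.8724) = 151.12 mm
Sorted: J (36.44 mm) < K (40.71 mm) < H (50.65 mm) < I (68.31 mm) < B (75.04 mm) < C (98.86 mm) < …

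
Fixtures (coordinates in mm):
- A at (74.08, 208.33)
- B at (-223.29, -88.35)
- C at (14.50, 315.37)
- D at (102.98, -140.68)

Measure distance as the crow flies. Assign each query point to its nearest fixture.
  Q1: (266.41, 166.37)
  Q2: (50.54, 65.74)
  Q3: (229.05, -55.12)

Q1→A; Q2→A; Q3→D

Q1 at (266.41, 166.37):
  A: 196.85 mm
  B: 551.99 mm
  C: 292.68 mm
  D: 347.83 mm
  → nearest: A (196.85 mm)
Q2 at (50.54, 65.74):
  A: 144.52 mm
  B: 314.21 mm
  C: 252.22 mm
  D: 212.98 mm
  → nearest: A (144.52 mm)
Q3 at (229.05, -55.12):
  A: 305.65 mm
  B: 453.56 mm
  C: 428.13 mm
  D: 152.36 mm
  → nearest: D (152.36 mm)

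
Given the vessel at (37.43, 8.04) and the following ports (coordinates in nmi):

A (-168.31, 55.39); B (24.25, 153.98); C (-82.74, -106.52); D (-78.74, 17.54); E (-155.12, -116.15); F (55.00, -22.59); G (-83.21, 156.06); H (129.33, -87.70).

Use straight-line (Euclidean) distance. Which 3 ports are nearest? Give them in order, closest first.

F, D, H

Distances from (37.43, 8.04):
A: 211.12 nmi
B: 146.53 nmi
C: 166.03 nmi
D: 116.56 nmi
E: 229.13 nmi
F: 35.31 nmi
G: 190.96 nmi
H: 132.71 nmi
Sorted: F (35.31 nmi) < D (116.56 nmi) < H (132.71 nmi) < B (146.53 nmi) < C (166.03 nmi) < …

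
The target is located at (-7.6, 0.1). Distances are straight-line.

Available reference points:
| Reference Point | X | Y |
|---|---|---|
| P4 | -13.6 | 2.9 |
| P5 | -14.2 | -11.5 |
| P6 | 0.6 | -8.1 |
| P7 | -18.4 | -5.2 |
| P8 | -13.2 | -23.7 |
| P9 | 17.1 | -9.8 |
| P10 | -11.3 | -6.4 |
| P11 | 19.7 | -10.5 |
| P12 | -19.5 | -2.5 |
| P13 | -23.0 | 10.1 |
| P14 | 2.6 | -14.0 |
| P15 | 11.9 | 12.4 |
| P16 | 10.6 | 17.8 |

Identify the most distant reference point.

P11

Distances from (-7.6, 0.1):
P4: 6.6
P5: 13.3
P6: 11.6
P7: 12.0
P8: 24.4
P9: 26.6
P10: 7.5
P11: 29.3
P12: 12.2
P13: 18.4
P14: 17.4
P15: 23.1
P16: 25.4
Maximum: P11 at 29.3.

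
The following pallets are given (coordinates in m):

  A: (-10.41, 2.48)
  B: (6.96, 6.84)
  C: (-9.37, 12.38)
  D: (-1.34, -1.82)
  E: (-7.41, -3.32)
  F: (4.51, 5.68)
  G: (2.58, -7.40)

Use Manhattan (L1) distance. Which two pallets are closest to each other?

B and F

Pairwise distances:
B–F: 3.61 m
D–E: 7.57 m
A–E: 8.80 m
D–G: 9.50 m
A–C: 10.94 m
D–F: 13.35 m
A–D: 13.37 m
E–G: 14.07 m
F–G: 15.01 m
B–D: 16.96 m
C–E: 17.66 m
A–F: 18.12 m
B–G: 18.62 m
C–F: 20.58 m
E–F: 20.92 m
A–B: 21.73 m
B–C: 21.87 m
C–D: 22.23 m
A–G: 22.87 m
B–E: 24.53 m
C–G: 31.73 m
Closest pair: B–F at 3.61 m.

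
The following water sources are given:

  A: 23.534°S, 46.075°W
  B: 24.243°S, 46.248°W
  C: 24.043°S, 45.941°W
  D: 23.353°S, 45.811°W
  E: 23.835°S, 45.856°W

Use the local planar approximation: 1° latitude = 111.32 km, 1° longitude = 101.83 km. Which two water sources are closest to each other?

Pairwise distances:
C–E: √((0.208·111.32)² + (0.085·101.83)²) = √(536.13365 + 74.91855) = 24.719 km
A–D: √((0.181·111.32)² + (0.264·101.83)²) = √(405.97898 + 722.70214) = 33.596 km
B–C: √((0.200·111.32)² + (0.307·101.83)²) = √(495.68570 + 977.30076) = 38.380 km
A–E: √((-0.301·111.32)² + (0.219·101.83)²) = √(1122.74049 + 497.32434) = 40.250 km
D–E: √((-0.482·111.32)² + (-0.045·101.83)²) = √(2878.99209 + 20.99793) = 53.852 km
A–C: √((-0.509·111.32)² + (0.134·101.83)²) = √(3210.56865 + 186.19203) = 58.282 km
B–E: √((0.408·111.32)² + (0.392·101.83)²) = √(2062.84559 + 1593.39563) = 60.467 km
C–D: √((0.690·111.32)² + (0.130·101.83)²) = √(5899.89900 + 175.24200) = 77.943 km
A–B: √((-0.709·111.32)² + (-0.173·101.83)²) = √(6229.29453 + 310.34424) = 80.868 km
B–D: √((0.890·111.32)² + (0.437·101.83)²) = √(9815.81600 + 1980.22419) = 108.610 km
Closest pair: C–E at 24.719 km.

C and E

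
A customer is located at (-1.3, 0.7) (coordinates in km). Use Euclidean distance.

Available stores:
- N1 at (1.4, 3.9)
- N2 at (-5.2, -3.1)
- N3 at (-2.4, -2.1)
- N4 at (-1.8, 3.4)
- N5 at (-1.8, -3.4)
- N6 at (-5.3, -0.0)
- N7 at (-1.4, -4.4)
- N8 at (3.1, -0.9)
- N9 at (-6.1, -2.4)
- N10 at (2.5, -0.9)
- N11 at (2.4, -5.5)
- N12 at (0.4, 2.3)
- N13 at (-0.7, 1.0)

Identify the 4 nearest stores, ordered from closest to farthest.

N13, N12, N4, N3

Distances from (-1.3, 0.7):
N1: √((2.7)² + (3.2)²) = √(7.2900 + 10.2400) = 4.19 km
N2: √((-3.9)² + (-3.8)²) = √(15.2100 + 14.4400) = 5.45 km
N3: √((-1.1)² + (-2.8)²) = √(1.2100 + 7.8400) = 3.01 km
N4: √((-0.5)² + (2.7)²) = √(0.2500 + 7.2900) = 2.75 km
N5: √((-0.5)² + (-4.1)²) = √(0.2500 + 16.8100) = 4.13 km
N6: √((-4.0)² + (-0.7)²) = √(16.0000 + 0.4900) = 4.06 km
N7: √((-0.1)² + (-5.1)²) = √(0.0100 + 26.0100) = 5.10 km
N8: √((4.4)² + (-1.6)²) = √(19.3600 + 2.5600) = 4.68 km
N9: √((-4.8)² + (-3.1)²) = √(23.0400 + 9.6100) = 5.71 km
N10: √((3.8)² + (-1.6)²) = √(14.4400 + 2.5600) = 4.12 km
N11: √((3.7)² + (-6.2)²) = √(13.6900 + 38.4400) = 7.22 km
N12: √((1.7)² + (1.6)²) = √(2.8900 + 2.5600) = 2.33 km
N13: √((0.6)² + (0.3)²) = √(0.3600 + 0.0900) = 0.67 km
Sorted: N13 (0.67 km) < N12 (2.33 km) < N4 (2.75 km) < N3 (3.01 km) < N6 (4.06 km) < N10 (4.12 km) < …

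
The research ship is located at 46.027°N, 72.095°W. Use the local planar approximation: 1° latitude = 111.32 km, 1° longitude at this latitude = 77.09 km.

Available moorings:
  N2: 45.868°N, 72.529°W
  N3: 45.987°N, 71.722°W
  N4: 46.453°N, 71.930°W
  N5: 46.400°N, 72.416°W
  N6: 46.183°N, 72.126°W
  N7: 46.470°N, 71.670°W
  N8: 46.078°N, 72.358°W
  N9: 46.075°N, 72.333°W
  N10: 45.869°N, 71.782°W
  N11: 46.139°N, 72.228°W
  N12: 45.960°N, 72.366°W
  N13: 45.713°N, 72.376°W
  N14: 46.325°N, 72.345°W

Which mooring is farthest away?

Distances from 46.027°N, 72.095°W:
N2: 37.851 km
N3: 29.097 km
N4: 49.099 km
N5: 48.337 km
N6: 17.530 km
N7: 59.206 km
N8: 21.055 km
N9: 19.110 km
N10: 29.859 km
N11: 16.142 km
N12: 22.183 km
N13: 41.123 km
N14: 38.365 km
Maximum: N7 at 59.206 km.

N7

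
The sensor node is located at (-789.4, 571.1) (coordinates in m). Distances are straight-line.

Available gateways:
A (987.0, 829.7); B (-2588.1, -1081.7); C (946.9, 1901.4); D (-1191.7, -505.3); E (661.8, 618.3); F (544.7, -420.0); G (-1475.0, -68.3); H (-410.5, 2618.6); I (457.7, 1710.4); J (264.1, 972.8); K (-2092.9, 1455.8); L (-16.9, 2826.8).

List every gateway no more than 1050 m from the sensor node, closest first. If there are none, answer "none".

Distances from (-789.4, 571.1):
A: 1795.1 m
B: 2442.8 m
C: 2187.3 m
D: 1149.1 m
E: 1452.0 m
F: 1662.0 m
G: 937.5 m
H: 2082.3 m
I: 1689.2 m
J: 1127.5 m
K: 1575.4 m
L: 2384.3 m
Threshold 1050 m: G (937.5 m) is within range.

G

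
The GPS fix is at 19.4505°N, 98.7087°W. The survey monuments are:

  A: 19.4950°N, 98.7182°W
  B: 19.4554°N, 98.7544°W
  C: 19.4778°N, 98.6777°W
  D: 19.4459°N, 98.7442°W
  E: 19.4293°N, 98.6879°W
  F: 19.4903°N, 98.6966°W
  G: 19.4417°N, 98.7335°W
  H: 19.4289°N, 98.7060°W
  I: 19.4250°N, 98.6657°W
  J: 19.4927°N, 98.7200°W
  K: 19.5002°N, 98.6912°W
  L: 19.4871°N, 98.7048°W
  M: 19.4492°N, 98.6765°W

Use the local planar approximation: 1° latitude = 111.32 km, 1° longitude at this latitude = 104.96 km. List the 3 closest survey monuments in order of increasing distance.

Distances from 19.4505°N, 98.7087°W:
A: √((0.0445·111.32)² + (-0.0095·104.96)²) = √(24.539540 + 0.994248) = 5.0531 km
B: √((0.0049·111.32)² + (-0.0457·104.96)²) = √(0.297535 + 23.008062) = 4.8276 km
C: √((0.0273·111.32)² + (0.0310·104.96)²) = √(9.235740 + 10.586954) = 4.4523 km
D: √((-0.0046·111.32)² + (-0.0355·104.96)²) = √(0.262218 + 13.883672) = 3.7611 km
E: √((-0.0212·111.32)² + (0.0208·104.96)²) = √(5.569524 + 4.766223) = 3.2149 km
F: √((0.0398·111.32)² + (0.0121·104.96)²) = √(19.629649 + 1.612941) = 4.6090 km
G: √((-0.0088·111.32)² + (-0.0248·104.96)²) = √(0.959648 + 6.775651) = 2.7812 km
H: √((-0.0216·111.32)² + (0.0027·104.96)²) = √(5.781678 + 0.080311) = 2.4212 km
I: √((-0.0255·111.32)² + (0.0430·104.96)²) = √(8.057991 + 20.369696) = 5.3318 km
J: √((0.0422·111.32)² + (-0.0113·104.96)²) = √(22.068423 + 1.406710) = 4.8451 km
K: √((0.0497·111.32)² + (0.0175·104.96)²) = √(30.609707 + 3.373834) = 5.8295 km
L: √((0.0366·111.32)² + (0.0039·104.96)²) = √(16.600018 + 0.167563) = 4.0948 km
M: √((-0.0013·111.32)² + (0.0322·104.96)²) = √(0.020943 + 11.422453) = 3.3828 km
Sorted: H (2.4212 km) < G (2.7812 km) < E (3.2149 km) < M (3.3828 km) < D (3.7611 km) < …

H, G, E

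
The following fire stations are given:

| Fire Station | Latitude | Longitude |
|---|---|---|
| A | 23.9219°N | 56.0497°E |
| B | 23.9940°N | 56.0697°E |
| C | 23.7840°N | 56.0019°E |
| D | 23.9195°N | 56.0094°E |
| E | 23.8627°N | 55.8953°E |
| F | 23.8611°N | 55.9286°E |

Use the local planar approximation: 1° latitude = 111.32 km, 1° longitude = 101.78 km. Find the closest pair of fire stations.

Pairwise distances:
A–B: 8.2803 km
A–C: 16.1035 km
A–D: 4.1104 km
A–E: 17.0407 km
A–F: 14.0616 km
B–C: 24.3744 km
B–D: 10.3173 km
B–E: 22.9938 km
B–F: 20.6184 km
C–D: 15.1032 km
C–E: 13.9453 km
C–F: 11.3720 km
D–E: 13.2229 km
D–F: 10.4831 km
E–F: 3.3940 km
Closest pair: E–F at 3.3940 km.

E and F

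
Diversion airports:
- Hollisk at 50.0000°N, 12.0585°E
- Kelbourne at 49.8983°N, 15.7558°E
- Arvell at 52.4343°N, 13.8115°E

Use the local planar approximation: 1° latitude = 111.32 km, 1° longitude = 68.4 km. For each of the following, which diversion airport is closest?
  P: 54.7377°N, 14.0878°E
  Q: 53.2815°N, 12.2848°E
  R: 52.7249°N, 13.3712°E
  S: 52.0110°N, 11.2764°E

P→Arvell; Q→Arvell; R→Arvell; S→Arvell

P at 54.7377°N, 14.0878°E:
  Hollisk: √((-4.7377·111.32)² + (-2.0293·68.4)²) = √(278151.565868 + 19266.583729) = 545.3606 km
  Kelbourne: √((-4.8394·111.32)² + (1.6680·68.4)²) = √(290221.401904 + 13016.801917) = 550.6707 km
  Arvell: √((-2.3034·111.32)² + (-0.2763·68.4)²) = √(65748.389656 + 357.169177) = 257.1100 km
  → nearest: Arvell (257.1100 km)
Q at 53.2815°N, 12.2848°E:
  Hollisk: √((-3.2815·111.32)² + (-0.2263·68.4)²) = √(133441.591360 + 239.596964) = 365.6244 km
  Kelbourne: √((-3.3832·111.32)² + (3.4710·68.4)²) = √(141840.985354 + 56366.546989) = 445.2050 km
  Arvell: √((-0.8472·111.32)² + (1.5267·68.4)²) = √(8894.433441 + 10904.847955) = 140.7099 km
  → nearest: Arvell (140.7099 km)
R at 52.7249°N, 13.3712°E:
  Hollisk: √((-2.7249·111.32)² + (-1.3127·68.4)²) = √(92012.648815 + 8062.007056) = 316.3458 km
  Kelbourne: √((-2.8266·111.32)² + (2.3846·68.4)²) = √(99009.098132 + 26603.776012) = 354.4191 km
  Arvell: √((-0.2906·111.32)² + (0.4403·68.4)²) = √(1046.496103 + 907.004777) = 44.1984 km
  → nearest: Arvell (44.1984 km)
S at 52.0110°N, 11.2764°E:
  Hollisk: √((-2.0110·111.32)² + (0.7821·68.4)²) = √(50115.323315 + 2861.783499) = 230.1676 km
  Kelbourne: √((-2.1127·111.32)² + (4.4794·68.4)²) = √(55312.343588 + 93875.420370) = 386.2483 km
  Arvell: √((0.4233·111.32)² + (2.5351·68.4)²) = √(2220.459889 + 30067.851313) = 179.6895 km
  → nearest: Arvell (179.6895 km)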